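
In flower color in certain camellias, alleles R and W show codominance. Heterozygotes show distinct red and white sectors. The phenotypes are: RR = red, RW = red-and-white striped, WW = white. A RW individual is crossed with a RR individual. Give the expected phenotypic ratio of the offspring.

Punnett square for RW × RR:
Offspring genotypes: 2 RR, 2 RW
Phenotype counts: 2 red, 2 red-and-white striped
Ratio: 1 red : 1 red-and-white striped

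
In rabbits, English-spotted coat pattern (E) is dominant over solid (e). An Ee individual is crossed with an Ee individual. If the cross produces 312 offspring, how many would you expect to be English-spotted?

Punnett square for Ee × Ee:
Offspring genotypes: 1 EE, 2 Ee, 1 ee
English-spotted: 3, solid: 1
English-spotted: 3 out of 4 → fraction 3/4
Expected count = 3/4 × 312 = 234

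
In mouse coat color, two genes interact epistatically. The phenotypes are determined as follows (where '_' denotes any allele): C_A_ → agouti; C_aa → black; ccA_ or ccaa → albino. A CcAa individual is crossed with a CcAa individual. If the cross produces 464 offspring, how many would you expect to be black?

Cross: CcAa × CcAa — consider each gene separately:
C gene: Cc × Cc → 1 CC, 2 Cc, 1 cc → 3 C_ : 1 cc (out of 4)
A gene: Aa × Aa → 1 AA, 2 Aa, 1 aa → 3 A_ : 1 aa (out of 4)
Genotype classes (out of 4 × 4 = 16): C_A_ = 3×3 = 9; C_aa = 3×1 = 3; ccA_ = 1×3 = 3; ccaa = 1×1 = 1
Apply the phenotype rules: C_A_ (9) → agouti; C_aa (3) → black; ccA_ (3) + ccaa (1) → albino
Phenotype counts (out of 16): 9 agouti, 3 black, 4 albino
black: 3 out of 16 → fraction 3/16
Expected count = 3/16 × 464 = 87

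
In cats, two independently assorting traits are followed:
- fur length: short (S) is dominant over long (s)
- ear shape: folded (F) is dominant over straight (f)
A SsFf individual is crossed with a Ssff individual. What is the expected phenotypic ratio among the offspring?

Dihybrid cross SsFf × Ssff — consider each gene separately:
fur length: Ss × Ss → 1 SS, 2 Ss, 1 ss → 3 S_ : 1 ss (out of 4)
ear shape: Ff × ff → 2 Ff, 2 ff → 2 F_ : 2 ff (out of 4)
Combine (counts out of 4 × 4 = 16): short/folded (S_F_) = 3×2 = 6; short/straight (S_ff) = 3×2 = 6; long/folded (ssF_) = 1×2 = 2; long/straight (ssff) = 1×2 = 2
Phenotype counts (out of 16): 6 short/folded, 6 short/straight, 2 long/folded, 2 long/straight
Ratio: 3 short/folded : 3 short/straight : 1 long/folded : 1 long/straight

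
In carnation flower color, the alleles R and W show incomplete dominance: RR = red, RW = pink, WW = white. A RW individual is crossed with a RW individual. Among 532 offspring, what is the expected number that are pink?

Punnett square for RW × RW:
Offspring genotypes: 1 RR, 2 RW, 1 WW
Phenotype counts: 1 red, 2 pink, 1 white
pink: 2 out of 4 → fraction 1/2
Expected count = 1/2 × 532 = 266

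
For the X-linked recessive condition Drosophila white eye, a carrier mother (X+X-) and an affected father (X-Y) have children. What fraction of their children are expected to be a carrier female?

Cross: X+X- × X-Y
Offspring: 1 X+X-, 1 X+Y, 1 X-X-, 1 X-Y
Probability of a carrier female: 1/4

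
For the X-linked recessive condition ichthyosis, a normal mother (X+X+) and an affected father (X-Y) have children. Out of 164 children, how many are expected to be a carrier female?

Cross: X+X+ × X-Y
Offspring: 2 X+X-, 2 X+Y
Probability of a carrier female: 2/4 = 1/2
Expected count = 1/2 × 164 = 82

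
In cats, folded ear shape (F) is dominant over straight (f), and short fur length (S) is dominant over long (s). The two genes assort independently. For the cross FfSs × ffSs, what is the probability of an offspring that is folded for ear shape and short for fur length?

Dihybrid cross FfSs × ffSs — consider each gene separately:
ear shape: Ff × ff → 2 Ff, 2 ff → 2 F_ : 2 ff (out of 4)
fur length: Ss × Ss → 1 SS, 2 Ss, 1 ss → 3 S_ : 1 ss (out of 4)
Looking for: folded (F_) and short (S_)
P(folded) = 2/4, P(short) = 3/4
P(both) = 2/4 × 3/4 = 6/16 = 3/8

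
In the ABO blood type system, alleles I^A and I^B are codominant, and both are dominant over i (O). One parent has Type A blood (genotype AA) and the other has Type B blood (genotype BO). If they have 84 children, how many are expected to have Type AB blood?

Cross: AA × BO
Possible offspring genotypes: 2 AB, 2 AO
Blood type counts: 2 Type AB, 2 Type A
Probability of Type AB: 2/4 = 1/2
Expected count = 1/2 × 84 = 42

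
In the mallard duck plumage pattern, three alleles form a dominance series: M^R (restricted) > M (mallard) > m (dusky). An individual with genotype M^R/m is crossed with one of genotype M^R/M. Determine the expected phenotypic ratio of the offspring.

Cross: M^R/m × M^R/M
Allele dominance: M^R > M > m
Offspring genotypes: 1 M^R/M^R, 1 M^R/M, 1 M^R/m, 1 M/m
Phenotype counts: 3 restricted, 1 mallard
Ratio: 3 restricted : 1 mallard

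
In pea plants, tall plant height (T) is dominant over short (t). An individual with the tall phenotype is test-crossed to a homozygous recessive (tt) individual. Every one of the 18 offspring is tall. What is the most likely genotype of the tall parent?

Test cross: ? × tt
All offspring are tall.
If the unknown parent were heterozygous (Tt), about half of 18 offspring would be short; none are. The unknown parent is most likely homozygous dominant (TT).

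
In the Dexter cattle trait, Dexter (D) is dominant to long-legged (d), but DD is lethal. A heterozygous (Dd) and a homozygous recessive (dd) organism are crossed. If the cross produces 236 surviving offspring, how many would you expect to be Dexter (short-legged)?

Cross: Dd × dd
Punnett square offspring (before lethality): 2 Dd, 2 dd
No DD offspring are produced in this cross.
Dexter (short-legged): 2 out of 4 → fraction 1/2
Expected count = 1/2 × 236 = 118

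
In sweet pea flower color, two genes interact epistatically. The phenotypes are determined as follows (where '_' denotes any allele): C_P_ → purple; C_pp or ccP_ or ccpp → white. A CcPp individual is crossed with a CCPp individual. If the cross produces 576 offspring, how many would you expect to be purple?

Cross: CcPp × CCPp — consider each gene separately:
C gene: Cc × CC → 2 CC, 2 Cc → 4 C_ (out of 4)
P gene: Pp × Pp → 1 PP, 2 Pp, 1 pp → 3 P_ : 1 pp (out of 4)
Genotype classes (out of 4 × 4 = 16): C_P_ = 4×3 = 12; C_pp = 4×1 = 4
Apply the phenotype rules: C_P_ (12) → purple; C_pp (4) → white
Phenotype counts (out of 16): 12 purple, 4 white
purple: 12 out of 16 → fraction 3/4
Expected count = 3/4 × 576 = 432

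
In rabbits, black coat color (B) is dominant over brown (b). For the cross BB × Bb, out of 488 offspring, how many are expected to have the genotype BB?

Punnett square for BB × Bb:
Offspring genotypes: 2 BB, 2 Bb
Total offspring: 4
Count with target: 2
Probability: 2/4 = 1/2
Expected count = 1/2 × 488 = 244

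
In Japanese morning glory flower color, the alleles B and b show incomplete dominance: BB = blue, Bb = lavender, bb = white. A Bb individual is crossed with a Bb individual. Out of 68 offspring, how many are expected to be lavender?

Punnett square for Bb × Bb:
Offspring genotypes: 1 BB, 2 Bb, 1 bb
Phenotype counts: 1 blue, 2 lavender, 1 white
lavender: 2 out of 4 → fraction 1/2
Expected count = 1/2 × 68 = 34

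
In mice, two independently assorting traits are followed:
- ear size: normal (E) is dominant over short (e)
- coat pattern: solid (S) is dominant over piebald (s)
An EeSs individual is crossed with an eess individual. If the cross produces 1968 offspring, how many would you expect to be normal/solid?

Dihybrid cross EeSs × eess — consider each gene separately:
ear size: Ee × ee → 2 Ee, 2 ee → 2 E_ : 2 ee (out of 4)
coat pattern: Ss × ss → 2 Ss, 2 ss → 2 S_ : 2 ss (out of 4)
Combine (counts out of 4 × 4 = 16): normal/solid (E_S_) = 2×2 = 4; normal/piebald (E_ss) = 2×2 = 4; short/solid (eeS_) = 2×2 = 4; short/piebald (eess) = 2×2 = 4
Phenotype counts (out of 16): 4 normal/solid, 4 normal/piebald, 4 short/solid, 4 short/piebald
normal/solid: 4 out of 16 → fraction 1/4
Expected count = 1/4 × 1968 = 492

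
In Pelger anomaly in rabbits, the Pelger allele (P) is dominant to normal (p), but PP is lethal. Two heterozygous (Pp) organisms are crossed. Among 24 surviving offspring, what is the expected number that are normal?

Cross: Pp × Pp
Punnett square offspring (before lethality): 1 PP, 2 Pp, 1 pp
The PP genotype is lethal (embryos die); surviving offspring: 2 Pp, 1 pp
normal: 1 out of 3 → fraction 1/3
Expected count = 1/3 × 24 = 8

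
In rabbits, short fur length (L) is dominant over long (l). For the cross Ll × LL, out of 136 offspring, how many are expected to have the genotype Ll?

Punnett square for Ll × LL:
Offspring genotypes: 2 LL, 2 Ll
Total offspring: 4
Count with target: 2
Probability: 2/4 = 1/2
Expected count = 1/2 × 136 = 68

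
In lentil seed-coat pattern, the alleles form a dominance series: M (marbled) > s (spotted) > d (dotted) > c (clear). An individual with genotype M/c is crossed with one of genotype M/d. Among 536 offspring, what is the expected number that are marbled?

Cross: M/c × M/d
Allele dominance: M > s > d > c
Offspring genotypes: 1 M/M, 1 M/d, 1 M/c, 1 d/c
Phenotype counts: 3 marbled, 1 dotted
marbled: 3 out of 4 → fraction 3/4
Expected count = 3/4 × 536 = 402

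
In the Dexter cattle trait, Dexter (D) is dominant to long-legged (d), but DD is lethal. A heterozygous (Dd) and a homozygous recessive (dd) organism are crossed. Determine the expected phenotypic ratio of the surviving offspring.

Cross: Dd × dd
Punnett square offspring (before lethality): 2 Dd, 2 dd
No DD offspring are produced in this cross.
Ratio: 1 Dexter (short-legged) : 1 long-legged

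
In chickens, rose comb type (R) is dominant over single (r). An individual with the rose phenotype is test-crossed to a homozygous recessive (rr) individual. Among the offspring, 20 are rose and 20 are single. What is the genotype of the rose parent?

Test cross: ? × rr
Offspring: 20 rose, 20 single — approximately 1:1.
A 1:1 ratio in a test cross indicates the unknown parent is heterozygous (Rr).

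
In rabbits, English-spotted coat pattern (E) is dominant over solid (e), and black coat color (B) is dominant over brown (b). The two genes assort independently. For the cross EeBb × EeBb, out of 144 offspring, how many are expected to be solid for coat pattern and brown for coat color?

Dihybrid cross EeBb × EeBb — consider each gene separately:
coat pattern: Ee × Ee → 1 EE, 2 Ee, 1 ee → 3 E_ : 1 ee (out of 4)
coat color: Bb × Bb → 1 BB, 2 Bb, 1 bb → 3 B_ : 1 bb (out of 4)
Looking for: solid (ee) and brown (bb)
P(solid) = 1/4, P(brown) = 1/4
P(both) = 1/4 × 1/4 = 1/16
Expected count = 1/16 × 144 = 9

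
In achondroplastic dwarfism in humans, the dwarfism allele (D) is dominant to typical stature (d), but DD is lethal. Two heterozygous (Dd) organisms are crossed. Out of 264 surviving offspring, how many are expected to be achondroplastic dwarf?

Cross: Dd × Dd
Punnett square offspring (before lethality): 1 DD, 2 Dd, 1 dd
The DD genotype is lethal (embryos die); surviving offspring: 2 Dd, 1 dd
achondroplastic dwarf: 2 out of 3 → fraction 2/3
Expected count = 2/3 × 264 = 176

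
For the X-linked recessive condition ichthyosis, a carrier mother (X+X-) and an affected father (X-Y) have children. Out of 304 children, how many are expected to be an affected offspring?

Cross: X+X- × X-Y
Offspring: 1 X+X-, 1 X+Y, 1 X-X-, 1 X-Y
Probability of an affected offspring: 2/4 = 1/2
Expected count = 1/2 × 304 = 152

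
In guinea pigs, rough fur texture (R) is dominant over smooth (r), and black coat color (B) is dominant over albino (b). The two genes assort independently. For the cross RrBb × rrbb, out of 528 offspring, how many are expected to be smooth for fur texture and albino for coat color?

Dihybrid cross RrBb × rrbb — consider each gene separately:
fur texture: Rr × rr → 2 Rr, 2 rr → 2 R_ : 2 rr (out of 4)
coat color: Bb × bb → 2 Bb, 2 bb → 2 B_ : 2 bb (out of 4)
Looking for: smooth (rr) and albino (bb)
P(smooth) = 2/4, P(albino) = 2/4
P(both) = 2/4 × 2/4 = 4/16 = 1/4
Expected count = 1/4 × 528 = 132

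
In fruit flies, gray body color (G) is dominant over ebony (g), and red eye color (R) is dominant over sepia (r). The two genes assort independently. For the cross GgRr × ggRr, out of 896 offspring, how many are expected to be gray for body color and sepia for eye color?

Dihybrid cross GgRr × ggRr — consider each gene separately:
body color: Gg × gg → 2 Gg, 2 gg → 2 G_ : 2 gg (out of 4)
eye color: Rr × Rr → 1 RR, 2 Rr, 1 rr → 3 R_ : 1 rr (out of 4)
Looking for: gray (G_) and sepia (rr)
P(gray) = 2/4, P(sepia) = 1/4
P(both) = 2/4 × 1/4 = 2/16 = 1/8
Expected count = 1/8 × 896 = 112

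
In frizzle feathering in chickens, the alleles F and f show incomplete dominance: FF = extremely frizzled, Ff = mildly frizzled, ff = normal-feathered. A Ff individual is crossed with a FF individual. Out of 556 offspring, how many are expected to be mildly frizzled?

Punnett square for Ff × FF:
Offspring genotypes: 2 FF, 2 Ff
Phenotype counts: 2 extremely frizzled, 2 mildly frizzled
mildly frizzled: 2 out of 4 → fraction 1/2
Expected count = 1/2 × 556 = 278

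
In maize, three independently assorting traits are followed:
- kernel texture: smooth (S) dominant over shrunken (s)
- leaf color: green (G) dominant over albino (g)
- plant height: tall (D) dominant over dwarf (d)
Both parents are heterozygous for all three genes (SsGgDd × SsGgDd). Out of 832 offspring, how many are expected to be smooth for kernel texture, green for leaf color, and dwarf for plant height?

Trihybrid cross: SsGgDd × SsGgDd
Each trait segregates independently with a 3:1 phenotypic ratio, so each gene contributes 3/4 (dominant) or 1/4 (recessive).
Target: smooth (kernel texture), green (leaf color), dwarf (plant height)
Probability = product of independent per-trait probabilities
= 3/4 × 3/4 × 1/4 = 9/64
Expected count = 9/64 × 832 = 117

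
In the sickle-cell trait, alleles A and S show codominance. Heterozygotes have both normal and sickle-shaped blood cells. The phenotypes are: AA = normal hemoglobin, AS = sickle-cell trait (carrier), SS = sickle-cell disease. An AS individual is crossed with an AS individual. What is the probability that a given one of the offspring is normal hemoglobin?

Punnett square for AS × AS:
Offspring genotypes: 1 AA, 2 AS, 1 SS
Phenotype counts: 1 normal hemoglobin, 2 sickle-cell trait (carrier), 1 sickle-cell disease
normal hemoglobin: 1 out of 4
Probability: 1/4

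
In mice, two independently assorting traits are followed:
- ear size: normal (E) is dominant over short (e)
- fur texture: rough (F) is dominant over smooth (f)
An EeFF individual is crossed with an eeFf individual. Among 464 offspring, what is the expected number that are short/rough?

Dihybrid cross EeFF × eeFf — consider each gene separately:
ear size: Ee × ee → 2 Ee, 2 ee → 2 E_ : 2 ee (out of 4)
fur texture: FF × Ff → 2 FF, 2 Ff → 4 F_ (out of 4)
Combine (counts out of 4 × 4 = 16): normal/rough (E_F_) = 2×4 = 8; short/rough (eeF_) = 2×4 = 8
Phenotype counts (out of 16): 8 normal/rough, 8 short/rough
short/rough: 8 out of 16 → fraction 1/2
Expected count = 1/2 × 464 = 232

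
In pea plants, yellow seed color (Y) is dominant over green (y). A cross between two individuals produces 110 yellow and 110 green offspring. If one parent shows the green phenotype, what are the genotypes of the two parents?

Observed offspring: 110 yellow, 110 green
The observed ratio simplifies to 1:1. One parent shows green, so its genotype must be yy. A 1:1 offspring split requires the other parent to be heterozygous (Yy).
Parent genotypes: yy × Yy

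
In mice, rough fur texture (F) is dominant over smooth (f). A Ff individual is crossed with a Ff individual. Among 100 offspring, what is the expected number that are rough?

Punnett square for Ff × Ff:
Offspring genotypes: 1 FF, 2 Ff, 1 ff
rough: 3, smooth: 1
rough: 3 out of 4 → fraction 3/4
Expected count = 3/4 × 100 = 75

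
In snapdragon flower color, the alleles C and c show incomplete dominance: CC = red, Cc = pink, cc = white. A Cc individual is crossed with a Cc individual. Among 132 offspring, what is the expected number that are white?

Punnett square for Cc × Cc:
Offspring genotypes: 1 CC, 2 Cc, 1 cc
Phenotype counts: 1 red, 2 pink, 1 white
white: 1 out of 4 → fraction 1/4
Expected count = 1/4 × 132 = 33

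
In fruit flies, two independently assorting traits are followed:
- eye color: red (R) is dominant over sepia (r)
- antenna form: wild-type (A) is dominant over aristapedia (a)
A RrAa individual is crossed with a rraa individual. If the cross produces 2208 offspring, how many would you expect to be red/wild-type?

Dihybrid cross RrAa × rraa — consider each gene separately:
eye color: Rr × rr → 2 Rr, 2 rr → 2 R_ : 2 rr (out of 4)
antenna form: Aa × aa → 2 Aa, 2 aa → 2 A_ : 2 aa (out of 4)
Combine (counts out of 4 × 4 = 16): red/wild-type (R_A_) = 2×2 = 4; red/aristapedia (R_aa) = 2×2 = 4; sepia/wild-type (rrA_) = 2×2 = 4; sepia/aristapedia (rraa) = 2×2 = 4
Phenotype counts (out of 16): 4 red/wild-type, 4 red/aristapedia, 4 sepia/wild-type, 4 sepia/aristapedia
red/wild-type: 4 out of 16 → fraction 1/4
Expected count = 1/4 × 2208 = 552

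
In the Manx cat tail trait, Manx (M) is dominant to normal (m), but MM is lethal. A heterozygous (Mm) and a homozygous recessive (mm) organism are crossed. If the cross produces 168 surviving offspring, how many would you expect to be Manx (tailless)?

Cross: Mm × mm
Punnett square offspring (before lethality): 2 Mm, 2 mm
No MM offspring are produced in this cross.
Manx (tailless): 2 out of 4 → fraction 1/2
Expected count = 1/2 × 168 = 84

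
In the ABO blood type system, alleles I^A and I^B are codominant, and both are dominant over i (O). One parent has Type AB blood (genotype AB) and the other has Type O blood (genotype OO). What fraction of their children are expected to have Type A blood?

Cross: AB × OO
Possible offspring genotypes: 2 AO, 2 BO
Blood type counts: 2 Type A, 2 Type B
Probability of Type A: 2/4 = 1/2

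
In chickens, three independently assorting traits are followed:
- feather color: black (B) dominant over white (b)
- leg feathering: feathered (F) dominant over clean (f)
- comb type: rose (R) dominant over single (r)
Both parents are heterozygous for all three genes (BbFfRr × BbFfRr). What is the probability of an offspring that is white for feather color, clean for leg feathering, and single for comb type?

Trihybrid cross: BbFfRr × BbFfRr
Each trait segregates independently with a 3:1 phenotypic ratio, so each gene contributes 3/4 (dominant) or 1/4 (recessive).
Target: white (feather color), clean (leg feathering), single (comb type)
Probability = product of independent per-trait probabilities
= 1/4 × 1/4 × 1/4 = 1/64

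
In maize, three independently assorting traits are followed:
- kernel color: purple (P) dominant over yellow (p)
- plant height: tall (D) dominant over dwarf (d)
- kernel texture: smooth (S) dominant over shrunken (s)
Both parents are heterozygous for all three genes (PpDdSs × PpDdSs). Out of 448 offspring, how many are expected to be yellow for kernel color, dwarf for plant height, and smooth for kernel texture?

Trihybrid cross: PpDdSs × PpDdSs
Each trait segregates independently with a 3:1 phenotypic ratio, so each gene contributes 3/4 (dominant) or 1/4 (recessive).
Target: yellow (kernel color), dwarf (plant height), smooth (kernel texture)
Probability = product of independent per-trait probabilities
= 1/4 × 1/4 × 3/4 = 3/64
Expected count = 3/64 × 448 = 21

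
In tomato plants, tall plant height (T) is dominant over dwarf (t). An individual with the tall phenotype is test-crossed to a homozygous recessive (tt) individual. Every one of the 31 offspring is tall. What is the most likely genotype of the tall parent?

Test cross: ? × tt
All offspring are tall.
If the unknown parent were heterozygous (Tt), about half of 31 offspring would be dwarf; none are. The unknown parent is most likely homozygous dominant (TT).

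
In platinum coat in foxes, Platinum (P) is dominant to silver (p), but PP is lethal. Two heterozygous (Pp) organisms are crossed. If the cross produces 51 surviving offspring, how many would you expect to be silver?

Cross: Pp × Pp
Punnett square offspring (before lethality): 1 PP, 2 Pp, 1 pp
The PP genotype is lethal (embryos die); surviving offspring: 2 Pp, 1 pp
silver: 1 out of 3 → fraction 1/3
Expected count = 1/3 × 51 = 17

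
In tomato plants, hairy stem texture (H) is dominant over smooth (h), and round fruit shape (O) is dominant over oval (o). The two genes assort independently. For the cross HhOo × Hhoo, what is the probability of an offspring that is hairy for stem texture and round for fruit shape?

Dihybrid cross HhOo × Hhoo — consider each gene separately:
stem texture: Hh × Hh → 1 HH, 2 Hh, 1 hh → 3 H_ : 1 hh (out of 4)
fruit shape: Oo × oo → 2 Oo, 2 oo → 2 O_ : 2 oo (out of 4)
Looking for: hairy (H_) and round (O_)
P(hairy) = 3/4, P(round) = 2/4
P(both) = 3/4 × 2/4 = 6/16 = 3/8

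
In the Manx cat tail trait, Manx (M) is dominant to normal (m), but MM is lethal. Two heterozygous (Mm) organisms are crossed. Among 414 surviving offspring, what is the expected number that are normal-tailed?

Cross: Mm × Mm
Punnett square offspring (before lethality): 1 MM, 2 Mm, 1 mm
The MM genotype is lethal (embryos die); surviving offspring: 2 Mm, 1 mm
normal-tailed: 1 out of 3 → fraction 1/3
Expected count = 1/3 × 414 = 138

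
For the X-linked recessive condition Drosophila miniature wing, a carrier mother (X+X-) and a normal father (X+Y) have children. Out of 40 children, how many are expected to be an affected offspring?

Cross: X+X- × X+Y
Offspring: 1 X+X+, 1 X+Y, 1 X+X-, 1 X-Y
Probability of an affected offspring: 1/4
Expected count = 1/4 × 40 = 10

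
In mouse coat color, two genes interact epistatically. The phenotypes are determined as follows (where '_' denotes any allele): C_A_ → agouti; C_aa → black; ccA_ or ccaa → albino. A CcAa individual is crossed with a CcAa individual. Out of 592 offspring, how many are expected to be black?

Cross: CcAa × CcAa — consider each gene separately:
C gene: Cc × Cc → 1 CC, 2 Cc, 1 cc → 3 C_ : 1 cc (out of 4)
A gene: Aa × Aa → 1 AA, 2 Aa, 1 aa → 3 A_ : 1 aa (out of 4)
Genotype classes (out of 4 × 4 = 16): C_A_ = 3×3 = 9; C_aa = 3×1 = 3; ccA_ = 1×3 = 3; ccaa = 1×1 = 1
Apply the phenotype rules: C_A_ (9) → agouti; C_aa (3) → black; ccA_ (3) + ccaa (1) → albino
Phenotype counts (out of 16): 9 agouti, 3 black, 4 albino
black: 3 out of 16 → fraction 3/16
Expected count = 3/16 × 592 = 111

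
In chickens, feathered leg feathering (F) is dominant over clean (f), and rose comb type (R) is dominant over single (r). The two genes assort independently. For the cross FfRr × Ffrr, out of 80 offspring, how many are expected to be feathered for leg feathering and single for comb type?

Dihybrid cross FfRr × Ffrr — consider each gene separately:
leg feathering: Ff × Ff → 1 FF, 2 Ff, 1 ff → 3 F_ : 1 ff (out of 4)
comb type: Rr × rr → 2 Rr, 2 rr → 2 R_ : 2 rr (out of 4)
Looking for: feathered (F_) and single (rr)
P(feathered) = 3/4, P(single) = 2/4
P(both) = 3/4 × 2/4 = 6/16 = 3/8
Expected count = 3/8 × 80 = 30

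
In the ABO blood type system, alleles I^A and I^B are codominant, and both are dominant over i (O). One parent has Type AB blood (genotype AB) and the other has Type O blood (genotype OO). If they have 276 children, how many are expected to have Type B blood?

Cross: AB × OO
Possible offspring genotypes: 2 AO, 2 BO
Blood type counts: 2 Type A, 2 Type B
Probability of Type B: 2/4 = 1/2
Expected count = 1/2 × 276 = 138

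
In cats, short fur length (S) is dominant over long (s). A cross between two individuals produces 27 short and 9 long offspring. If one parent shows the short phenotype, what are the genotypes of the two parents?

Observed offspring: 27 short, 9 long
The observed ratio simplifies to 3:1. Long (ss) offspring appear, so each parent must contribute one s allele. The parent stated to show short carries S, so it is Ss. The other parent is then either Ss or ss: Ss × ss would give a 1:1 split, whereas Ss × Ss gives 3:1 — matching the data. So both parents are heterozygous (Ss × Ss).
Parent genotypes: Ss × Ss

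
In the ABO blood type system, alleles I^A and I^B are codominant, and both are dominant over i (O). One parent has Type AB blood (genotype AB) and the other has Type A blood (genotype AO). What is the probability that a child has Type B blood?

Cross: AB × AO
Possible offspring genotypes: 1 AA, 1 AO, 1 AB, 1 BO
Blood type counts: 2 Type A, 1 Type AB, 1 Type B
Probability of Type B: 1/4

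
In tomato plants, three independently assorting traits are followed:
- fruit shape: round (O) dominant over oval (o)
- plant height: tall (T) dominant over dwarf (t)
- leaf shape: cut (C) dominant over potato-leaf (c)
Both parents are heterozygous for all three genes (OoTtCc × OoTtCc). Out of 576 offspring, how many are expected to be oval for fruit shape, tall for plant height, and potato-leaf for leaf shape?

Trihybrid cross: OoTtCc × OoTtCc
Each trait segregates independently with a 3:1 phenotypic ratio, so each gene contributes 3/4 (dominant) or 1/4 (recessive).
Target: oval (fruit shape), tall (plant height), potato-leaf (leaf shape)
Probability = product of independent per-trait probabilities
= 1/4 × 3/4 × 1/4 = 3/64
Expected count = 3/64 × 576 = 27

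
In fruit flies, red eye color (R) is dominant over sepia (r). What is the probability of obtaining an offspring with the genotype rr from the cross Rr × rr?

Punnett square for Rr × rr:
Offspring genotypes: 2 Rr, 2 rr
Total offspring: 4
Count with target: 2
Probability: 2/4 = 1/2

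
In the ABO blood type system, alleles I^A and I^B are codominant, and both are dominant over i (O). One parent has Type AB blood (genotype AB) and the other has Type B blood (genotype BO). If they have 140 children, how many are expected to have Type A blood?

Cross: AB × BO
Possible offspring genotypes: 1 AB, 1 AO, 1 BB, 1 BO
Blood type counts: 1 Type AB, 1 Type A, 2 Type B
Probability of Type A: 1/4
Expected count = 1/4 × 140 = 35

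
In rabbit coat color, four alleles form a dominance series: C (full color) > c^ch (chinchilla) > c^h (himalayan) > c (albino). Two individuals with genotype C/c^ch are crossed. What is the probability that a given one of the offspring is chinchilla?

Cross: C/c^ch × C/c^ch
Allele dominance: C > c^ch > c^h > c
Offspring genotypes: 1 C/C, 2 C/c^ch, 1 c^ch/c^ch
Phenotype counts: 3 full color, 1 chinchilla
chinchilla: 1 out of 4
Probability: 1/4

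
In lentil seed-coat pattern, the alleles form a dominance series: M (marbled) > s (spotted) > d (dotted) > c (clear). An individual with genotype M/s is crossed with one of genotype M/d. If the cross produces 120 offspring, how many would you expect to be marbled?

Cross: M/s × M/d
Allele dominance: M > s > d > c
Offspring genotypes: 1 M/M, 1 M/d, 1 M/s, 1 s/d
Phenotype counts: 3 marbled, 1 spotted
marbled: 3 out of 4 → fraction 3/4
Expected count = 3/4 × 120 = 90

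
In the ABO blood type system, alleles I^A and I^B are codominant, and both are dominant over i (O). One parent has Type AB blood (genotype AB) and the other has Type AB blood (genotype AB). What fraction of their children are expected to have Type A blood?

Cross: AB × AB
Possible offspring genotypes: 1 AA, 2 AB, 1 BB
Blood type counts: 1 Type A, 2 Type AB, 1 Type B
Probability of Type A: 1/4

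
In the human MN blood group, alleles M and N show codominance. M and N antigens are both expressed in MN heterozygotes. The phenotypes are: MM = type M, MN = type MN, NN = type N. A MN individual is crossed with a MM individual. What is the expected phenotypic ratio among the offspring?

Punnett square for MN × MM:
Offspring genotypes: 2 MM, 2 MN
Phenotype counts: 2 type M, 2 type MN
Ratio: 1 type M : 1 type MN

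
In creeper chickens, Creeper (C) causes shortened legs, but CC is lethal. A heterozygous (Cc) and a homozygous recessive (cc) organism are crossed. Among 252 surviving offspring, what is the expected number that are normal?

Cross: Cc × cc
Punnett square offspring (before lethality): 2 Cc, 2 cc
No CC offspring are produced in this cross.
normal: 2 out of 4 → fraction 1/2
Expected count = 1/2 × 252 = 126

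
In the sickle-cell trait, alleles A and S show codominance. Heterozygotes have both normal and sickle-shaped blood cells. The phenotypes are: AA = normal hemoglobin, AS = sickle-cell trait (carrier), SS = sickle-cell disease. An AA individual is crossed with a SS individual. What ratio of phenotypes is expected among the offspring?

Punnett square for AA × SS:
Offspring genotypes: 4 AS
Phenotype counts: 4 sickle-cell trait (carrier)
Ratio: all sickle-cell trait (carrier)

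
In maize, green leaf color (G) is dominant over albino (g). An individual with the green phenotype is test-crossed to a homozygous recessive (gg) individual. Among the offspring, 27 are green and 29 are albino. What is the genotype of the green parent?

Test cross: ? × gg
Offspring: 27 green, 29 albino — approximately 1:1.
A 1:1 ratio in a test cross indicates the unknown parent is heterozygous (Gg).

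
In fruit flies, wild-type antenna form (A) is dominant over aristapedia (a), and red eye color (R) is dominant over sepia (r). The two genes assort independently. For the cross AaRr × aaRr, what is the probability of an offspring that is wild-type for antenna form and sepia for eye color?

Dihybrid cross AaRr × aaRr — consider each gene separately:
antenna form: Aa × aa → 2 Aa, 2 aa → 2 A_ : 2 aa (out of 4)
eye color: Rr × Rr → 1 RR, 2 Rr, 1 rr → 3 R_ : 1 rr (out of 4)
Looking for: wild-type (A_) and sepia (rr)
P(wild-type) = 2/4, P(sepia) = 1/4
P(both) = 2/4 × 1/4 = 2/16 = 1/8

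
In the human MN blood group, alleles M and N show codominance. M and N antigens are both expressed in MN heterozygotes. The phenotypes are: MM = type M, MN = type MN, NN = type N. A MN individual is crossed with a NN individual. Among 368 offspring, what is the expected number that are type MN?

Punnett square for MN × NN:
Offspring genotypes: 2 MN, 2 NN
Phenotype counts: 2 type MN, 2 type N
type MN: 2 out of 4 → fraction 1/2
Expected count = 1/2 × 368 = 184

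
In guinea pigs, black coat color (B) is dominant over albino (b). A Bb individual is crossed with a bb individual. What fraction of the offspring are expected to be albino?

Punnett square for Bb × bb:
Offspring genotypes: 2 Bb, 2 bb
black: 2, albino: 2
albino: 2 out of 4
Probability: 2/4 = 1/2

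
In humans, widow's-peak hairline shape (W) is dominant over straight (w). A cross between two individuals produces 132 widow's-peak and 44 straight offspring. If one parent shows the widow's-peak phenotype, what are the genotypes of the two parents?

Observed offspring: 132 widow's-peak, 44 straight
The observed ratio simplifies to 3:1. Straight (ww) offspring appear, so each parent must contribute one w allele. The parent stated to show widow's-peak carries W, so it is Ww. The other parent is then either Ww or ww: Ww × ww would give a 1:1 split, whereas Ww × Ww gives 3:1 — matching the data. So both parents are heterozygous (Ww × Ww).
Parent genotypes: Ww × Ww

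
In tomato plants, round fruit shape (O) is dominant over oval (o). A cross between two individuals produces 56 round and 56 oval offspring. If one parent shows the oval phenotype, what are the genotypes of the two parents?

Observed offspring: 56 round, 56 oval
The observed ratio simplifies to 1:1. One parent shows oval, so its genotype must be oo. A 1:1 offspring split requires the other parent to be heterozygous (Oo).
Parent genotypes: oo × Oo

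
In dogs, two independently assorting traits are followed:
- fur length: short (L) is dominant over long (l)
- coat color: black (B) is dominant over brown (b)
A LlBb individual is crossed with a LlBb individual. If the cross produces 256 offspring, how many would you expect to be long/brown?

Dihybrid cross LlBb × LlBb — consider each gene separately:
fur length: Ll × Ll → 1 LL, 2 Ll, 1 ll → 3 L_ : 1 ll (out of 4)
coat color: Bb × Bb → 1 BB, 2 Bb, 1 bb → 3 B_ : 1 bb (out of 4)
Combine (counts out of 4 × 4 = 16): short/black (L_B_) = 3×3 = 9; short/brown (L_bb) = 3×1 = 3; long/black (llB_) = 1×3 = 3; long/brown (llbb) = 1×1 = 1
Phenotype counts (out of 16): 9 short/black, 3 short/brown, 3 long/black, 1 long/brown
long/brown: 1 out of 16 → fraction 1/16
Expected count = 1/16 × 256 = 16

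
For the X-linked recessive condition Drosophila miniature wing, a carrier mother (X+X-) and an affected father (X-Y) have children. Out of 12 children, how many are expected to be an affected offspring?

Cross: X+X- × X-Y
Offspring: 1 X+X-, 1 X+Y, 1 X-X-, 1 X-Y
Probability of an affected offspring: 2/4 = 1/2
Expected count = 1/2 × 12 = 6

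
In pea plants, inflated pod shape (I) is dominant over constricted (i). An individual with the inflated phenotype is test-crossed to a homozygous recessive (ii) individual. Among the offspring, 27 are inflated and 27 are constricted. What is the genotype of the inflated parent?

Test cross: ? × ii
Offspring: 27 inflated, 27 constricted — approximately 1:1.
A 1:1 ratio in a test cross indicates the unknown parent is heterozygous (Ii).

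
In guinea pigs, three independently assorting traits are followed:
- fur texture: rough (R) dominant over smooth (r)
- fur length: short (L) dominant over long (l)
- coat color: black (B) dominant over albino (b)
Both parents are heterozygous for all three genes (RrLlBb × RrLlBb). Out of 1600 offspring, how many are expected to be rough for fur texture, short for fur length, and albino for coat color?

Trihybrid cross: RrLlBb × RrLlBb
Each trait segregates independently with a 3:1 phenotypic ratio, so each gene contributes 3/4 (dominant) or 1/4 (recessive).
Target: rough (fur texture), short (fur length), albino (coat color)
Probability = product of independent per-trait probabilities
= 3/4 × 3/4 × 1/4 = 9/64
Expected count = 9/64 × 1600 = 225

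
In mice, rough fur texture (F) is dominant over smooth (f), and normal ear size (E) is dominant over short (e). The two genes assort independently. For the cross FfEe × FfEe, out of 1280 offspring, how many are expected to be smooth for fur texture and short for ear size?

Dihybrid cross FfEe × FfEe — consider each gene separately:
fur texture: Ff × Ff → 1 FF, 2 Ff, 1 ff → 3 F_ : 1 ff (out of 4)
ear size: Ee × Ee → 1 EE, 2 Ee, 1 ee → 3 E_ : 1 ee (out of 4)
Looking for: smooth (ff) and short (ee)
P(smooth) = 1/4, P(short) = 1/4
P(both) = 1/4 × 1/4 = 1/16
Expected count = 1/16 × 1280 = 80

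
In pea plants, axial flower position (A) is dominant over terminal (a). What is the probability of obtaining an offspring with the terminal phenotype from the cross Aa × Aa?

Punnett square for Aa × Aa:
Offspring genotypes: 1 AA, 2 Aa, 1 aa
Total offspring: 4
Count with target: 1
Probability: 1/4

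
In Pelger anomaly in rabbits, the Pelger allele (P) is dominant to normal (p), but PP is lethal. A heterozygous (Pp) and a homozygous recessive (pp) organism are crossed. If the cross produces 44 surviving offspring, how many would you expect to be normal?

Cross: Pp × pp
Punnett square offspring (before lethality): 2 Pp, 2 pp
No PP offspring are produced in this cross.
normal: 2 out of 4 → fraction 1/2
Expected count = 1/2 × 44 = 22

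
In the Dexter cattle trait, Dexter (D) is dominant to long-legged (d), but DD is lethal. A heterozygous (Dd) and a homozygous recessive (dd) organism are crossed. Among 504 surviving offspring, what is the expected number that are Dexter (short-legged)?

Cross: Dd × dd
Punnett square offspring (before lethality): 2 Dd, 2 dd
No DD offspring are produced in this cross.
Dexter (short-legged): 2 out of 4 → fraction 1/2
Expected count = 1/2 × 504 = 252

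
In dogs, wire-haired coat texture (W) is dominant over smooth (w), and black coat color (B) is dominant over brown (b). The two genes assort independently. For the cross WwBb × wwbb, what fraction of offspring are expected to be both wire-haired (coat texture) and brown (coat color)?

Dihybrid cross WwBb × wwbb — consider each gene separately:
coat texture: Ww × ww → 2 Ww, 2 ww → 2 W_ : 2 ww (out of 4)
coat color: Bb × bb → 2 Bb, 2 bb → 2 B_ : 2 bb (out of 4)
Looking for: wire-haired (W_) and brown (bb)
P(wire-haired) = 2/4, P(brown) = 2/4
P(both) = 2/4 × 2/4 = 4/16 = 1/4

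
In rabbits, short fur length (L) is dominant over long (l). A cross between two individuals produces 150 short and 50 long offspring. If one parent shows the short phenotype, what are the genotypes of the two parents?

Observed offspring: 150 short, 50 long
The observed ratio simplifies to 3:1. Long (ll) offspring appear, so each parent must contribute one l allele. The parent stated to show short carries L, so it is Ll. The other parent is then either Ll or ll: Ll × ll would give a 1:1 split, whereas Ll × Ll gives 3:1 — matching the data. So both parents are heterozygous (Ll × Ll).
Parent genotypes: Ll × Ll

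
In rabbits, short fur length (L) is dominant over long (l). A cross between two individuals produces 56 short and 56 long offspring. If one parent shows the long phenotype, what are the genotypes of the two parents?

Observed offspring: 56 short, 56 long
The observed ratio simplifies to 1:1. One parent shows long, so its genotype must be ll. A 1:1 offspring split requires the other parent to be heterozygous (Ll).
Parent genotypes: ll × Ll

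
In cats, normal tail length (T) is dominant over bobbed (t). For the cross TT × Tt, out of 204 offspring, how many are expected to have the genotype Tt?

Punnett square for TT × Tt:
Offspring genotypes: 2 TT, 2 Tt
Total offspring: 4
Count with target: 2
Probability: 2/4 = 1/2
Expected count = 1/2 × 204 = 102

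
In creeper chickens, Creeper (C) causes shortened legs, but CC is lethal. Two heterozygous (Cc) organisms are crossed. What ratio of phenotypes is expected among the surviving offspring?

Cross: Cc × Cc
Punnett square offspring (before lethality): 1 CC, 2 Cc, 1 cc
The CC genotype is lethal (embryos die); surviving offspring: 2 Cc, 1 cc
Ratio: 2 creeper : 1 normal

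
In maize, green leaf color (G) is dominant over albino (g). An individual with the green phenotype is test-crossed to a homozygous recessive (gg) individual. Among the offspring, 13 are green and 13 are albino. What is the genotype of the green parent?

Test cross: ? × gg
Offspring: 13 green, 13 albino — approximately 1:1.
A 1:1 ratio in a test cross indicates the unknown parent is heterozygous (Gg).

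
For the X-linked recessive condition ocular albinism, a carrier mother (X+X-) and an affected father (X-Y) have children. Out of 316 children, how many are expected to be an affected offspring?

Cross: X+X- × X-Y
Offspring: 1 X+X-, 1 X+Y, 1 X-X-, 1 X-Y
Probability of an affected offspring: 2/4 = 1/2
Expected count = 1/2 × 316 = 158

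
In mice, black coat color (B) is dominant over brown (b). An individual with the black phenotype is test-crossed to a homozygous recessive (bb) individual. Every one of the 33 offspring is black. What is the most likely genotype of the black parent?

Test cross: ? × bb
All offspring are black.
If the unknown parent were heterozygous (Bb), about half of 33 offspring would be brown; none are. The unknown parent is most likely homozygous dominant (BB).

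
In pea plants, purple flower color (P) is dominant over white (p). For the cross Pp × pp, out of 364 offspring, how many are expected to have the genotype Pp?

Punnett square for Pp × pp:
Offspring genotypes: 2 Pp, 2 pp
Total offspring: 4
Count with target: 2
Probability: 2/4 = 1/2
Expected count = 1/2 × 364 = 182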